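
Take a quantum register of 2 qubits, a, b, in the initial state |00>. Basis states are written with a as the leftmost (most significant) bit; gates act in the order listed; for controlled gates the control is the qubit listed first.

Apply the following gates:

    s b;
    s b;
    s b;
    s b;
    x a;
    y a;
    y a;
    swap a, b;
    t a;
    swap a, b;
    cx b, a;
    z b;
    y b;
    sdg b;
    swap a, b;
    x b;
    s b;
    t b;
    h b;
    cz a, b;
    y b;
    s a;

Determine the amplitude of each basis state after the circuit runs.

The final amplitudes are 0 on |00>, 0 on |01>, -sqrt(2)/2 on |10>, -sqrt(2)/2 on |11>. Key observation: steps 1-4 multiply out to the identity, so the circuit reduces to the remaining gates.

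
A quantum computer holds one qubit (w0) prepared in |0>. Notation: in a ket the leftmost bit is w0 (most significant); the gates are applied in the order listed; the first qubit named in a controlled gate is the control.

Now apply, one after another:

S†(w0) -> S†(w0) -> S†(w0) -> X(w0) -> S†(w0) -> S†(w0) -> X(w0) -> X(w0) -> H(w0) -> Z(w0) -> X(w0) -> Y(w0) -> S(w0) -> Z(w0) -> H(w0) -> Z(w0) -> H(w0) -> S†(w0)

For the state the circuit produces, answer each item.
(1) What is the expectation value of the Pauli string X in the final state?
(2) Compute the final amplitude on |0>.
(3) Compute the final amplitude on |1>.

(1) The expectation value of X is -1.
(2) |0> carries amplitude -sqrt(2)/2 in the final state.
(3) The final state's coefficient on |1> equals sqrt(2)/2.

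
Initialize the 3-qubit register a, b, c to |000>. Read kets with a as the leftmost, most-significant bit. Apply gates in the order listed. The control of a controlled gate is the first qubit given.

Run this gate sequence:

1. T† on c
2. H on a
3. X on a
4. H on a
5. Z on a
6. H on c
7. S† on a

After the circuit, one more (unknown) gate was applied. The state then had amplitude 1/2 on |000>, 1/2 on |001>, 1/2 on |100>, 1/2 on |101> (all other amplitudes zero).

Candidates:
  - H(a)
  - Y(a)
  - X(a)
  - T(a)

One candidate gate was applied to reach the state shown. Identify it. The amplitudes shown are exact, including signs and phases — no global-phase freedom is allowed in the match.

It was H(a) that produced the state shown. Key observation: the block from step 2 through step 5 cancels to the identity and can be dropped.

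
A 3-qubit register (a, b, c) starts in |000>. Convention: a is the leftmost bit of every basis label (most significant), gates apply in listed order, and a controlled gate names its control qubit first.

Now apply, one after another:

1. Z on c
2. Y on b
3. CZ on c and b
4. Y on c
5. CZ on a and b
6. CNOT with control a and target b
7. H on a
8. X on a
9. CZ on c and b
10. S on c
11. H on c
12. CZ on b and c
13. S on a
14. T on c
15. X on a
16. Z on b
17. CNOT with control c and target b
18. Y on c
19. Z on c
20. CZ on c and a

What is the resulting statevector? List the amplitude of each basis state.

The resulting statevector has amplitude -exp(3*I*pi/4)/2 on |000>, 0 on |001>, 0 on |010>, -I/2 on |011>, -exp(I*pi/4)/2 on |100>, 0 on |101>, 0 on |110>, 1/2 on |111>.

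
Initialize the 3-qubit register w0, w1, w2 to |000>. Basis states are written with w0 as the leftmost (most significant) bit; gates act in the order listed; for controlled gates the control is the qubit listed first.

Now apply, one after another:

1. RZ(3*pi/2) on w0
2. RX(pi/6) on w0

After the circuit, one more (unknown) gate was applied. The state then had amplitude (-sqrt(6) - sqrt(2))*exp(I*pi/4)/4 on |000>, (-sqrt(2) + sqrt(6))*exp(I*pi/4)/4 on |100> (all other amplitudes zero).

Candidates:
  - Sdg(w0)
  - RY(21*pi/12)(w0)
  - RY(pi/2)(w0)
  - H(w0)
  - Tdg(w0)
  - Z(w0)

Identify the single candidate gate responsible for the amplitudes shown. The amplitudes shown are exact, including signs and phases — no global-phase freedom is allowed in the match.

The applied gate was Sdg(w0).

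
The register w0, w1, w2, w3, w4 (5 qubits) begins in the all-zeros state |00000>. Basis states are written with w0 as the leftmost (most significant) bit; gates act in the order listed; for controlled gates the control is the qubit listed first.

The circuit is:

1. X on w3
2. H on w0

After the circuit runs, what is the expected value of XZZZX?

In the final state, XZZZX has expectation 0.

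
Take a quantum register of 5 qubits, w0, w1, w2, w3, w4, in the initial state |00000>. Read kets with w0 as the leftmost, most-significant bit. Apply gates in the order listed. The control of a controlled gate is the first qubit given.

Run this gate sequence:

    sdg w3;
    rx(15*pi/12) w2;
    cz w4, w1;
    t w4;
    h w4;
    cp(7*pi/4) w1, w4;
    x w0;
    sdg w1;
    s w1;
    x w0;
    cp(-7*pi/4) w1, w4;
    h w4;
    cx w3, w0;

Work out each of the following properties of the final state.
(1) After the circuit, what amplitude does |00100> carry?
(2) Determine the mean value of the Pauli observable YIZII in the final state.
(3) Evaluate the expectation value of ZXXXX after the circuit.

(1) |00100> carries amplitude -I*sqrt(sqrt(2) + 2)/2 in the final state. Key observation: steps 5-12 multiply out to the identity, so the circuit reduces to the remaining gates.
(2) The observable YIZII averages to 0.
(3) The expectation value of ZXXXX is 0.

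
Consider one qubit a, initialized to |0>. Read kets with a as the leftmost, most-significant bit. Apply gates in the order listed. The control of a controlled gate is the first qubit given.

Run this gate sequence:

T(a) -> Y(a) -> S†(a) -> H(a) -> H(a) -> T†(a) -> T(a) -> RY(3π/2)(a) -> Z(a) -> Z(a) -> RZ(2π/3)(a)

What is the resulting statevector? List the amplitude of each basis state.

The resulting statevector has amplitude sqrt(2)*exp(2*I*pi/3)/2 on |0>, -sqrt(2)*exp(I*pi/3)/2 on |1>.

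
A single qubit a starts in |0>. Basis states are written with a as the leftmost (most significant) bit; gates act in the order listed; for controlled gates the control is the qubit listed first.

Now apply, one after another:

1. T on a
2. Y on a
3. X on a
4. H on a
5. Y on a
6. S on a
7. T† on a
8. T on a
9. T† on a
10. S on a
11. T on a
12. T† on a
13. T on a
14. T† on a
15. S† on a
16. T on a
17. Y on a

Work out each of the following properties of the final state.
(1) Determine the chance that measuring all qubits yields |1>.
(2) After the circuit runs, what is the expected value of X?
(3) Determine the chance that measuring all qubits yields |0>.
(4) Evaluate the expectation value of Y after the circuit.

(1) The probability of measuring |1> is 1/2. Key observation: gates 9-16 undo each other exactly, leaving only the rest of the circuit to track.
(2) The observable X averages to 0.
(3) Outcome |0> occurs with probability 1/2.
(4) The observable Y averages to -1.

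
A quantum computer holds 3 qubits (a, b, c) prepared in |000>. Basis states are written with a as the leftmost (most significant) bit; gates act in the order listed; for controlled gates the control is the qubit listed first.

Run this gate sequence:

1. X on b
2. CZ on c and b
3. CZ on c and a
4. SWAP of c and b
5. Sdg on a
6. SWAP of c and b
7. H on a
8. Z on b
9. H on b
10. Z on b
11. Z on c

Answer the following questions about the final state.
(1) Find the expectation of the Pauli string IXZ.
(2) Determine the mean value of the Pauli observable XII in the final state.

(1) The observable IXZ averages to 1.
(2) The expectation value of XII is 1.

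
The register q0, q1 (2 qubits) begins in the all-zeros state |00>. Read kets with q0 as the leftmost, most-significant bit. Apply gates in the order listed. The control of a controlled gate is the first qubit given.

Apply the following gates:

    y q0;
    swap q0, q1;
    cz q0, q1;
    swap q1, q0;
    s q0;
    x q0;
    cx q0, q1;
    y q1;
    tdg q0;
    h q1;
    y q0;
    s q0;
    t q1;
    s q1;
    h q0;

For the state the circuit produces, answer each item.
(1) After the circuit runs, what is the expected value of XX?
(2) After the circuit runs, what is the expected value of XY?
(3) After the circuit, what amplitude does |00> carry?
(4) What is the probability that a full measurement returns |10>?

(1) In the final state, XX has expectation -sqrt(2)/2.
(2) The observable XY averages to sqrt(2)/2.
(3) The final state's coefficient on |00> equals I/2.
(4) Outcome |10> occurs with probability 1/4.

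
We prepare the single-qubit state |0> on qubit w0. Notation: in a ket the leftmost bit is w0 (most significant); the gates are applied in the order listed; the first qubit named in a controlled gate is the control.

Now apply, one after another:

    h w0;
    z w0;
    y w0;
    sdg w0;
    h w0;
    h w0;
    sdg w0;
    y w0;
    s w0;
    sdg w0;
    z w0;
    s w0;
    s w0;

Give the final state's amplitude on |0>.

|0> carries amplitude -sqrt(2)/2 in the final state.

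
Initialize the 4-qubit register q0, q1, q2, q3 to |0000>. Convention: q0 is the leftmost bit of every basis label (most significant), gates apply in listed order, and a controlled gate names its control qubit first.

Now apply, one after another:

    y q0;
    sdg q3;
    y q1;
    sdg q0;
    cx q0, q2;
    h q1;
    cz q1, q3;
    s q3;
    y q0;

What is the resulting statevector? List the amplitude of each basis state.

The resulting statevector has amplitude sqrt(2)/2 on |0010>, -sqrt(2)/2 on |0110>, and 0 on every other basis state.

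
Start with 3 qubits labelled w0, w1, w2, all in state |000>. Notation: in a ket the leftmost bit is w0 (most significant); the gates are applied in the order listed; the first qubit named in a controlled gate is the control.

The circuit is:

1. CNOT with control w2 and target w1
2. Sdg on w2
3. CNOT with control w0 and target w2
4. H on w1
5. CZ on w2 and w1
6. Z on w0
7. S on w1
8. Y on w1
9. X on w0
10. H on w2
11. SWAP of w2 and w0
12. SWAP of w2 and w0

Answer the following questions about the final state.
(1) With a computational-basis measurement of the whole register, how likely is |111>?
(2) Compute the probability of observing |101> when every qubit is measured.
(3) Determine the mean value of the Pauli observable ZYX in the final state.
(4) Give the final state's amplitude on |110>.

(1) The probability of measuring |111> is 1/4. Key observation: steps 11-12 multiply out to the identity, so the circuit reduces to the remaining gates.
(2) The probability of measuring |101> is 1/4.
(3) In the final state, ZYX has expectation -1.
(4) The amplitude on |110> is I/2.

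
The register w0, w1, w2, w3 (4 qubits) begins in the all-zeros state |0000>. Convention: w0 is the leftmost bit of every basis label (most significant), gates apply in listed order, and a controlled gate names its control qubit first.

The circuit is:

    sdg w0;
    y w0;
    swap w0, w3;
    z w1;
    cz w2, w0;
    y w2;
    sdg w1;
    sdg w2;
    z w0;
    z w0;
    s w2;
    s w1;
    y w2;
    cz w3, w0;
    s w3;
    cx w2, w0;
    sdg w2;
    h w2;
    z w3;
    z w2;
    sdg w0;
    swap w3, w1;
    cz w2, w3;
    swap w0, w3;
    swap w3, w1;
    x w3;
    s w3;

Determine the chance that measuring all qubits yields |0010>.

The probability of measuring |0010> is 1/2. Key observation: steps 6-13 multiply out to the identity, so the circuit reduces to the remaining gates.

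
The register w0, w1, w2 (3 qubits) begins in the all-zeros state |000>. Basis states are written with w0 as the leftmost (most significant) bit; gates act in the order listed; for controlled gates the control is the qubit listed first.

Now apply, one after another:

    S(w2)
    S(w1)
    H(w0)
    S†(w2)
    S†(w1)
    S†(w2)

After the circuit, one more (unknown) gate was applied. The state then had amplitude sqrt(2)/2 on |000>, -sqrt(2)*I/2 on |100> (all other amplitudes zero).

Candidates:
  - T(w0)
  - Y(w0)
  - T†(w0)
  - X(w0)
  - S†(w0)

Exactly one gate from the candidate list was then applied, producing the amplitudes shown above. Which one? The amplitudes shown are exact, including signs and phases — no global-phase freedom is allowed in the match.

The applied gate was S†(w0).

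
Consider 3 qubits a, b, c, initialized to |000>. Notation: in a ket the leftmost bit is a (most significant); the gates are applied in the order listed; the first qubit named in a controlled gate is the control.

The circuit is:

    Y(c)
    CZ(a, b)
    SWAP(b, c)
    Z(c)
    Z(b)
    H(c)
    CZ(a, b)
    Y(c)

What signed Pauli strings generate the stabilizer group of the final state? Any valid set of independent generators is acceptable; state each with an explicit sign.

The stabilizer group can be generated by -IIX, +ZII, -IZI, among other valid generating sets.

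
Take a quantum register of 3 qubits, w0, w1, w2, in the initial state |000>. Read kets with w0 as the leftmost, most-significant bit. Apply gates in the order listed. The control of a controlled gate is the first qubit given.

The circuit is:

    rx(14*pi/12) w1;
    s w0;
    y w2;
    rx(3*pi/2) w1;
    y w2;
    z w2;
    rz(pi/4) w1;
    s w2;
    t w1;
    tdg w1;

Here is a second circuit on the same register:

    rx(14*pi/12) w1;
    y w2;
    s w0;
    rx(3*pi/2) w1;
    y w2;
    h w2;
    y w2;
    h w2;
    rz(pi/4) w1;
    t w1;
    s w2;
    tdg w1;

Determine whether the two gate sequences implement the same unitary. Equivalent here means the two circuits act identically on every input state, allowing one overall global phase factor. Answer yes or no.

No, they are not equivalent — no single phase factor reconciles the two unitaries.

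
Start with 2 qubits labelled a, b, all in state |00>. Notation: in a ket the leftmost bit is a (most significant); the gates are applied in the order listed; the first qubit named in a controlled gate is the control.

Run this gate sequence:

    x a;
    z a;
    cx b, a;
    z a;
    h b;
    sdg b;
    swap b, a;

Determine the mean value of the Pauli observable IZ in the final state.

The expectation value of IZ is -1.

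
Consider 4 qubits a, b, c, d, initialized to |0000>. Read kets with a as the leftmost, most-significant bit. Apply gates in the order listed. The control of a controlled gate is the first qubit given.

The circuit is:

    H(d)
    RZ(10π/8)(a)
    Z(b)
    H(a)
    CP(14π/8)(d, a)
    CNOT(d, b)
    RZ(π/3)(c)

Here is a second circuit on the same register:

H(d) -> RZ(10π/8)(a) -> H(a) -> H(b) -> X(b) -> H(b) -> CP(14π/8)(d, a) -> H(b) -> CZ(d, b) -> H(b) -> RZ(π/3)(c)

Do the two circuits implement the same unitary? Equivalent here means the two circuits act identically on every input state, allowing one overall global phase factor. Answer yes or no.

Yes: on every input state the two circuits agree up to one overall phase factor.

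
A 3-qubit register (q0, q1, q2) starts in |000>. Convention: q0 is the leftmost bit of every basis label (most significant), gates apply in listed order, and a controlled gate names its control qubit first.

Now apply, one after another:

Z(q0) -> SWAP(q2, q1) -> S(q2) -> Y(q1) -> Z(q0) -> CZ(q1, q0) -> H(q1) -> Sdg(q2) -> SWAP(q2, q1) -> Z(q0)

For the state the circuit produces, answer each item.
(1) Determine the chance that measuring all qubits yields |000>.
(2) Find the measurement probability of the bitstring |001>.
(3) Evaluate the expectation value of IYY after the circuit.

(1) The probability of measuring |000> is 1/2.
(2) A full measurement returns |001> with probability 1/2.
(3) In the final state, IYY has expectation 0.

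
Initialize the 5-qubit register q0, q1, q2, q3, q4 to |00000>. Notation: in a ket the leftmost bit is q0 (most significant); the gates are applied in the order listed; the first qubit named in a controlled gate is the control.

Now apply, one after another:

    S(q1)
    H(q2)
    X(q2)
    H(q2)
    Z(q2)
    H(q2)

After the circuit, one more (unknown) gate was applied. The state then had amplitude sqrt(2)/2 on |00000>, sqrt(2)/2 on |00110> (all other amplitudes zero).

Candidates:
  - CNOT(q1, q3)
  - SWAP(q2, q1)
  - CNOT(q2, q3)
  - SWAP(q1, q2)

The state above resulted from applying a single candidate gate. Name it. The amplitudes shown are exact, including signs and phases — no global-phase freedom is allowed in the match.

The applied gate was CNOT(q2, q3). Key observation: the block from step 2 through step 5 cancels to the identity and can be dropped.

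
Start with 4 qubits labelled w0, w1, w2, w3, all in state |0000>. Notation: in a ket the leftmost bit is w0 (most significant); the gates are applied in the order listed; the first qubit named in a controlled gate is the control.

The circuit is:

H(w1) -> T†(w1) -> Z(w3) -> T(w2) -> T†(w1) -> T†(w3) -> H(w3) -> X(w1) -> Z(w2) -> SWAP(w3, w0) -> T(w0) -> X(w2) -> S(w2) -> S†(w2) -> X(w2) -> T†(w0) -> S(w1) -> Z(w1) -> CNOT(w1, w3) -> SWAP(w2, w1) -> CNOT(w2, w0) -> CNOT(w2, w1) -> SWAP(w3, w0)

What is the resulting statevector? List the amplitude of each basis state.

The final amplitudes are -I/2 on |0000>, -I/2 on |0001>, -I/2 on |1110>, -I/2 on |1111>, and 0 on every other basis state. Key observation: gates 11-16 undo each other exactly, leaving only the rest of the circuit to track.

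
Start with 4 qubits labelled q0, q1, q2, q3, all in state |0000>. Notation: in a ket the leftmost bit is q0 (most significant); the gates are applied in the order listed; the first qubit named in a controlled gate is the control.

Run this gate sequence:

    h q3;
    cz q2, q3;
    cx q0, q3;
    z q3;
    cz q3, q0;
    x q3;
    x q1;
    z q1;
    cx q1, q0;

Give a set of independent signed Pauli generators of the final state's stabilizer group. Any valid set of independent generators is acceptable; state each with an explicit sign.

The final state is stabilized by the group generated by -IIIX, -ZIII, -IZII, +IIZI; other independent generating sets are equally valid.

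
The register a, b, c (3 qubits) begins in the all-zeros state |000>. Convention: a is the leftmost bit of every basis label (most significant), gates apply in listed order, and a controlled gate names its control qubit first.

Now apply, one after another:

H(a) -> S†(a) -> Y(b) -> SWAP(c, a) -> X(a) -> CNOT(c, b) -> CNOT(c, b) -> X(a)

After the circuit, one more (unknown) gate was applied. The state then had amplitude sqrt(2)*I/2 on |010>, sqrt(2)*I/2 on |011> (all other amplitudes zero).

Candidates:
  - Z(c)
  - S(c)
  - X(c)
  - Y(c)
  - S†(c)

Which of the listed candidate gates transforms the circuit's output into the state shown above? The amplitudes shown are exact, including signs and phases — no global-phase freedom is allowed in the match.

It was S(c) that produced the state shown.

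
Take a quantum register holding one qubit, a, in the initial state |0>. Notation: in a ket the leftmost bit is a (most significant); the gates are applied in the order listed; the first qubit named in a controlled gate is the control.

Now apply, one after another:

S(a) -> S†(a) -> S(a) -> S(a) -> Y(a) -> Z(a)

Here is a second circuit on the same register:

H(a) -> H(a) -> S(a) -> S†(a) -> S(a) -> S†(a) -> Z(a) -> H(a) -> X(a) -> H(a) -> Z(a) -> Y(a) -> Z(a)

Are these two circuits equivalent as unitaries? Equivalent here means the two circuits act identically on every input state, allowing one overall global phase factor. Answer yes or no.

Yes — the two circuits implement the same unitary up to a global phase.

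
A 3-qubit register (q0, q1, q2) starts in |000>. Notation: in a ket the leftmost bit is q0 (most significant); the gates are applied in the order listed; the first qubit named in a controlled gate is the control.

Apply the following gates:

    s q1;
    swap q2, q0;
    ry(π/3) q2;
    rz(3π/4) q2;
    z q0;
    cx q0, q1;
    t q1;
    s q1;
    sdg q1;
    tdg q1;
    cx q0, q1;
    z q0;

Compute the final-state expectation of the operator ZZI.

The expectation value of ZZI is 1. Key observation: steps 5-12 multiply out to the identity, so the circuit reduces to the remaining gates.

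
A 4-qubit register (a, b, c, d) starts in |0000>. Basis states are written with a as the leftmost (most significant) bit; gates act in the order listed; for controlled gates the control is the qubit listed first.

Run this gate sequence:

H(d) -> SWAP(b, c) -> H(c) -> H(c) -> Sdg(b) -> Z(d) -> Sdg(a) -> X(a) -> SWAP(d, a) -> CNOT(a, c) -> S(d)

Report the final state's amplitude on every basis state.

The resulting statevector has amplitude sqrt(2)*I/2 on |0001>, -sqrt(2)*I/2 on |1011>, and 0 on every other basis state. Key observation: gates 3-4 undo each other exactly, leaving only the rest of the circuit to track.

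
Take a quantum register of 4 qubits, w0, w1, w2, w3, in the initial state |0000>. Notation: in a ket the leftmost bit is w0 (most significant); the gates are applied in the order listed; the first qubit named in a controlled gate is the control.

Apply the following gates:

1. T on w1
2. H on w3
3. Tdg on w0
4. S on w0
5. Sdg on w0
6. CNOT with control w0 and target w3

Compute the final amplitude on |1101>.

|1101> carries amplitude 0 in the final state.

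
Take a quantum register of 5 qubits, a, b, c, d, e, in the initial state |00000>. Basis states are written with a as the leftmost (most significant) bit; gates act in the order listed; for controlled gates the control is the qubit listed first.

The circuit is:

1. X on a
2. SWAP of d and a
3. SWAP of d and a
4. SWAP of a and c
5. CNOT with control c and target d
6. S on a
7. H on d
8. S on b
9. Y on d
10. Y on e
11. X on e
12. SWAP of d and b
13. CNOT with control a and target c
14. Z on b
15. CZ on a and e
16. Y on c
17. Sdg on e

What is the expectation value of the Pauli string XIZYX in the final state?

The observable XIZYX averages to 0.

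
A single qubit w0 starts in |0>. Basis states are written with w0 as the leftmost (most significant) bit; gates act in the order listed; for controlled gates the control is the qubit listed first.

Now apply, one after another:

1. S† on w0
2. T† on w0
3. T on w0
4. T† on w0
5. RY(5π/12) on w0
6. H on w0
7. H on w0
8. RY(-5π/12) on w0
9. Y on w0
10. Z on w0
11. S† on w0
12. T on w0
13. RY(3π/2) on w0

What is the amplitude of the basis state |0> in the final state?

The amplitude on |0> is sqrt(2)*exp(I*pi/4)/2. Key observation: gates 5-8 undo each other exactly, leaving only the rest of the circuit to track.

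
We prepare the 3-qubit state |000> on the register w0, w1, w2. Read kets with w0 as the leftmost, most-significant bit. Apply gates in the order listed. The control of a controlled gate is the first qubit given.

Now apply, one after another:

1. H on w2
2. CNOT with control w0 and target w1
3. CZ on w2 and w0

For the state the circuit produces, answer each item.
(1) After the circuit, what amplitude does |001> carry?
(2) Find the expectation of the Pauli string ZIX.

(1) The final state's coefficient on |001> equals sqrt(2)/2.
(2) In the final state, ZIX has expectation 1.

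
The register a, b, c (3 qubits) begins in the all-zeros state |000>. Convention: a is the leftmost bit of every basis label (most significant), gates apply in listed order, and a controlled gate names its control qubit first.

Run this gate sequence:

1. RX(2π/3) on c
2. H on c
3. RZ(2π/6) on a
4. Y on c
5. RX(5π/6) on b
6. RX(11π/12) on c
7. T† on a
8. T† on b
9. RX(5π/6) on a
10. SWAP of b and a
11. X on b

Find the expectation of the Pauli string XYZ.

The expectation value of XYZ is -3/32 + sqrt(3)/32.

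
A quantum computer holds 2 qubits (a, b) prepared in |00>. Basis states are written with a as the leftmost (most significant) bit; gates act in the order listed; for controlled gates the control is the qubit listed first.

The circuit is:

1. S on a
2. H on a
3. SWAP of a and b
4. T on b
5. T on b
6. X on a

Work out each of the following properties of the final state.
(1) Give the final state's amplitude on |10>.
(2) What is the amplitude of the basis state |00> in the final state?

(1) |10> carries amplitude sqrt(2)/2 in the final state.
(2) The amplitude on |00> is 0.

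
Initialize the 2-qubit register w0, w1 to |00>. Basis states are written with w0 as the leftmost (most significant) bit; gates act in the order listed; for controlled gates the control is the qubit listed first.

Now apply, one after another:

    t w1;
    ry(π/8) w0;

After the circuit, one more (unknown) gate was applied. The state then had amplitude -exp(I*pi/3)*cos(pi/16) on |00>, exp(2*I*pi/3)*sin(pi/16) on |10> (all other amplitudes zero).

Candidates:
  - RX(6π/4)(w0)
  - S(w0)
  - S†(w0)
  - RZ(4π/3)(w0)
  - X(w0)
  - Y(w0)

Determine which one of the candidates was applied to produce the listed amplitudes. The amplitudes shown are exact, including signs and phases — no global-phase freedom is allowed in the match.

The unique candidate consistent with the amplitudes is RZ(4π/3)(w0).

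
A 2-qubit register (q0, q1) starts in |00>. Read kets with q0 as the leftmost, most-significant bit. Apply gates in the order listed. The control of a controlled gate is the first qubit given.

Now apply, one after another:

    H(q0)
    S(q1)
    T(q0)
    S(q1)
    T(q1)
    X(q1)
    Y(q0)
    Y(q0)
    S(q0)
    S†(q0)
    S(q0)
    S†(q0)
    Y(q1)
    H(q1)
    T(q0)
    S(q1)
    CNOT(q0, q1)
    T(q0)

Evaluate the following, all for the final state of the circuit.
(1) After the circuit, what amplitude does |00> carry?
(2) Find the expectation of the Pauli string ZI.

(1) The final state's coefficient on |00> equals -I/2. Key observation: the block from step 9 through step 12 cancels to the identity and can be dropped.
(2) The expectation value of ZI is 0.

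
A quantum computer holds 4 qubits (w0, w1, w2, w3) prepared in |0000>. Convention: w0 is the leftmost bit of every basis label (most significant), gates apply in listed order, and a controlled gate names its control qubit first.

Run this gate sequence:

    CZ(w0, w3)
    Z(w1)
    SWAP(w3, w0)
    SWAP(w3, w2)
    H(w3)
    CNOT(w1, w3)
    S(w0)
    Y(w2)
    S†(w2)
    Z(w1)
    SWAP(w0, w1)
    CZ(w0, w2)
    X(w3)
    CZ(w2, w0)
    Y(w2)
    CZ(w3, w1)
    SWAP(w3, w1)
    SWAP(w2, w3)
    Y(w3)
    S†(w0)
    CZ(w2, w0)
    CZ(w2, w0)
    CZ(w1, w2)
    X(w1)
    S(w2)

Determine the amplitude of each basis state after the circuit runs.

The final amplitudes are sqrt(2)/2 on |0001>, sqrt(2)/2 on |0101>, and 0 on every other basis state.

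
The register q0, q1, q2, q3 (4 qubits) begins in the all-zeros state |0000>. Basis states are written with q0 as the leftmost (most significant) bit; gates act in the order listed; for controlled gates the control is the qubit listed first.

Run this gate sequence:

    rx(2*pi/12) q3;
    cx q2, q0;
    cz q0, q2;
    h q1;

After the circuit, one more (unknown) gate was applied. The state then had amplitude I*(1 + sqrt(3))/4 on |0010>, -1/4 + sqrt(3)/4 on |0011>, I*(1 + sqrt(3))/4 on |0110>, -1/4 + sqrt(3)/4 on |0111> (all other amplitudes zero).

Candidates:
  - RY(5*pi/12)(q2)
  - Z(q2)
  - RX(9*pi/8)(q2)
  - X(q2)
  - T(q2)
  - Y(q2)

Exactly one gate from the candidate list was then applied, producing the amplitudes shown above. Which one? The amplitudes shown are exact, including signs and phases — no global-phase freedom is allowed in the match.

It was Y(q2) that produced the state shown.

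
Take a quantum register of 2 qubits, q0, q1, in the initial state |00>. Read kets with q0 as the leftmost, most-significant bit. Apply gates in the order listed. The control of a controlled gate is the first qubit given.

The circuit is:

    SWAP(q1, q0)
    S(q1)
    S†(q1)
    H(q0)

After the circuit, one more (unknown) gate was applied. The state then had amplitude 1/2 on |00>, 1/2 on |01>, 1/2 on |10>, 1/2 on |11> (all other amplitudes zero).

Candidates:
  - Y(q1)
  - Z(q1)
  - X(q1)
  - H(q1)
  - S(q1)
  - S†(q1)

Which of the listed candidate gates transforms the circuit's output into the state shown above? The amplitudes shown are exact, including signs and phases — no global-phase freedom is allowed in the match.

It was H(q1) that produced the state shown.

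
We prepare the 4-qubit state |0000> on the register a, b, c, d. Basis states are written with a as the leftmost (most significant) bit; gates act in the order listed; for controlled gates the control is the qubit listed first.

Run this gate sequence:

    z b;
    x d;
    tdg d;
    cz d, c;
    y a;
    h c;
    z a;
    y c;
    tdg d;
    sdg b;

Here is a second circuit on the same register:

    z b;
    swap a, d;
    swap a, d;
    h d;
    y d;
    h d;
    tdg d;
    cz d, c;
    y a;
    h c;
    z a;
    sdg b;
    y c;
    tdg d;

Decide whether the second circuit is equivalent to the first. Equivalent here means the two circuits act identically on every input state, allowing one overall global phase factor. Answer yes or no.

No — the two circuits implement different unitaries, even allowing a global phase.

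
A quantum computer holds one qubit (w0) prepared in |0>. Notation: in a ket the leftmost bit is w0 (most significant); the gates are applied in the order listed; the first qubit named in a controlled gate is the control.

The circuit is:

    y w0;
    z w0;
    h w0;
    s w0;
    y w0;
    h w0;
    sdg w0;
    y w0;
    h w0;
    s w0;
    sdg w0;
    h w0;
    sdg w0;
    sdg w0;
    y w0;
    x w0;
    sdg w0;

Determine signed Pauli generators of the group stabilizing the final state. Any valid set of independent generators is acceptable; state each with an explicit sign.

One valid set of independent stabilizer generators is +Y (any independent generating set of the same group is equally correct).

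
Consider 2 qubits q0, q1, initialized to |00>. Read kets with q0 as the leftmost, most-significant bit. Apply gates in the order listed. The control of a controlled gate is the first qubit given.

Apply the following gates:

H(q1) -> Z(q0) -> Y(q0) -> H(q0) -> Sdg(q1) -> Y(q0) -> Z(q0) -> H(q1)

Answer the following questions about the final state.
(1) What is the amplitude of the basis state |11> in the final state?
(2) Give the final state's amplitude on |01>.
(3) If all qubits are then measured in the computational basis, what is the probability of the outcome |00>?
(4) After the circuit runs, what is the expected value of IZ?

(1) The final state's coefficient on |11> equals sqrt(2)*(1 + I)/4.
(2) |01> carries amplitude sqrt(2)*(-1 - I)/4 in the final state.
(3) Outcome |00> occurs with probability 1/4.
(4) In the final state, IZ has expectation 0.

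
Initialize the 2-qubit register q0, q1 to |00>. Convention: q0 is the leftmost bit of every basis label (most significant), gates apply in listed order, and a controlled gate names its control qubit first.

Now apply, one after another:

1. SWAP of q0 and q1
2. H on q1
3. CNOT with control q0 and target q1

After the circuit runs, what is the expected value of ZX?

The observable ZX averages to 1.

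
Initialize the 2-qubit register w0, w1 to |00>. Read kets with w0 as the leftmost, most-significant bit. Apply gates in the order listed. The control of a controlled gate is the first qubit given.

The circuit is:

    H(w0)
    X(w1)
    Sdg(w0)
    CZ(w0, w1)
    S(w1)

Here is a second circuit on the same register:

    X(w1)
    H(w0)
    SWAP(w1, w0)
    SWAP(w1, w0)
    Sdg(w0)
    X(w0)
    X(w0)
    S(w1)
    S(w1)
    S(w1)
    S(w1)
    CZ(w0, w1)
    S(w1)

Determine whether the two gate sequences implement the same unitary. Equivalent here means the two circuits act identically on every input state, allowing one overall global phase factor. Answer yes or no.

Yes, they are equivalent — the unitaries differ by at most a global phase.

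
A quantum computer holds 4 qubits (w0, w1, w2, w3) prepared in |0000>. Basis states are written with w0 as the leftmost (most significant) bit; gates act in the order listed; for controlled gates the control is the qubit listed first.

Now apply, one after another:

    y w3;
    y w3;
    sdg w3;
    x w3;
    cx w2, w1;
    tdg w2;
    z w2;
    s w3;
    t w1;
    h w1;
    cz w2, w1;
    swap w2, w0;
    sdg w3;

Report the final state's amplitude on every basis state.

The final amplitudes are sqrt(2)/2 on |0001>, sqrt(2)/2 on |0101>, and 0 on every other basis state.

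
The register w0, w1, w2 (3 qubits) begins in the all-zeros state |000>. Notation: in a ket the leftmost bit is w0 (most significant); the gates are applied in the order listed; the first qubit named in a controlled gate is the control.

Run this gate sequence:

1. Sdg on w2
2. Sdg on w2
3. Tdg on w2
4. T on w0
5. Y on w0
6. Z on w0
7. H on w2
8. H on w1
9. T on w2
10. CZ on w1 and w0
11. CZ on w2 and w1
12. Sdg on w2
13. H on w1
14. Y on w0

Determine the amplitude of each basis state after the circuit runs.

The final amplitudes are sqrt(2)*exp(3*I*pi/4)/2 on |001>, -sqrt(2)/2 on |010>, and 0 on every other basis state.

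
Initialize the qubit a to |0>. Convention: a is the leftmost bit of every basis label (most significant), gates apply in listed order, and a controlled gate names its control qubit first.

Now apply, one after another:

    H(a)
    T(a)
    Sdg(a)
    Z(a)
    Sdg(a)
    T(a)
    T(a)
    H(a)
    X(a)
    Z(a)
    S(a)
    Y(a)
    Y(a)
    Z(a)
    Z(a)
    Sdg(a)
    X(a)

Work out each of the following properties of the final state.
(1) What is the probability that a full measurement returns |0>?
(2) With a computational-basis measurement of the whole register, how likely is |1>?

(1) A full measurement returns |0> with probability 1/2 - sqrt(2)/4.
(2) A full measurement returns |1> with probability sqrt(2)/4 + 1/2.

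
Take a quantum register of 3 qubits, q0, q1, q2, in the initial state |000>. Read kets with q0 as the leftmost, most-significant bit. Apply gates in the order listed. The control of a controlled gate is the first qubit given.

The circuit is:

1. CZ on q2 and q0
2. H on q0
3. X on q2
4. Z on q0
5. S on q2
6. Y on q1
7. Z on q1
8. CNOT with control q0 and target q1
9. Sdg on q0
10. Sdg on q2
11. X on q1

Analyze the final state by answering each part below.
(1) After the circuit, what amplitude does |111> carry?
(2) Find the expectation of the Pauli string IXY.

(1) The final state's coefficient on |111> equals sqrt(2)/2.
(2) The expectation value of IXY is 0.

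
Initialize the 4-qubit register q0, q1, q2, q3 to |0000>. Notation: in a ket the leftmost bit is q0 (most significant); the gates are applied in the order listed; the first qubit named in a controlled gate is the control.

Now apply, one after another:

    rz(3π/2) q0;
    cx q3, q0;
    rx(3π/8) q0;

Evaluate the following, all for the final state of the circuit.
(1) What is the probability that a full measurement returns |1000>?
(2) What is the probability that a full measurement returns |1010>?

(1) The probability of measuring |1000> is sin(3*pi/16)**2.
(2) The probability of measuring |1010> is 0.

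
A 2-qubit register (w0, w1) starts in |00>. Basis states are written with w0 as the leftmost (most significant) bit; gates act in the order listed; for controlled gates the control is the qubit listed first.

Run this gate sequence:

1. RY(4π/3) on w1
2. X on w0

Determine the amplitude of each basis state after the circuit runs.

The resulting statevector has amplitude 0 on |00>, 0 on |01>, -1/2 on |10>, sqrt(3)/2 on |11>.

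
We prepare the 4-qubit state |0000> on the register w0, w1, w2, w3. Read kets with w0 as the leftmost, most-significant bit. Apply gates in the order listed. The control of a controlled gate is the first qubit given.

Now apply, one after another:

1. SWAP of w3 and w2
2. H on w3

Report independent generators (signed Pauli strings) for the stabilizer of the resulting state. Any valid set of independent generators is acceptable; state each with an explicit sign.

One valid set of independent stabilizer generators is +IIIX, +ZIII, +IZII, +IIZI (any independent generating set of the same group is equally correct).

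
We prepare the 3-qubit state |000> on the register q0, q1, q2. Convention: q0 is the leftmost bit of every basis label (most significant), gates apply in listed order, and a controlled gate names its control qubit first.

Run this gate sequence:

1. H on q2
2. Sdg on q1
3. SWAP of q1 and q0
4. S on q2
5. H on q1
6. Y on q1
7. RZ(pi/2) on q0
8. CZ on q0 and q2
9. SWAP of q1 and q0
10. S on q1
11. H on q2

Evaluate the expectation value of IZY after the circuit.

The observable IZY averages to -1.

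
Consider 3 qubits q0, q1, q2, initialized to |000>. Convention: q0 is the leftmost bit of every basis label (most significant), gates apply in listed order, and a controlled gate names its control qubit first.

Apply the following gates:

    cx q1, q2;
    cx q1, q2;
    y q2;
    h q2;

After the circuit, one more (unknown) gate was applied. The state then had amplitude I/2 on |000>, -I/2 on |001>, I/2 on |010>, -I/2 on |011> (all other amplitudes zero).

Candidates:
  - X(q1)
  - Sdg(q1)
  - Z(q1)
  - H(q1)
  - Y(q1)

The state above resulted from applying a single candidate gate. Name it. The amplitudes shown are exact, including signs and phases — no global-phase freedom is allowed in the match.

The applied gate was H(q1).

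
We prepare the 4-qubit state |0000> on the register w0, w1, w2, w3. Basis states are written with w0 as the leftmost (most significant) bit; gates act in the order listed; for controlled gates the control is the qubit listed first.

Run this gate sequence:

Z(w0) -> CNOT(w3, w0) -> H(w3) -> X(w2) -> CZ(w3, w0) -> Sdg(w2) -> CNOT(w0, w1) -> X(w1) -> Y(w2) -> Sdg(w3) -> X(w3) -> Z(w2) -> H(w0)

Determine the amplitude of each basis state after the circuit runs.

The resulting statevector has amplitude I/2 on |0100>, -1/2 on |0101>, I/2 on |1100>, -1/2 on |1101>, and 0 on every other basis state.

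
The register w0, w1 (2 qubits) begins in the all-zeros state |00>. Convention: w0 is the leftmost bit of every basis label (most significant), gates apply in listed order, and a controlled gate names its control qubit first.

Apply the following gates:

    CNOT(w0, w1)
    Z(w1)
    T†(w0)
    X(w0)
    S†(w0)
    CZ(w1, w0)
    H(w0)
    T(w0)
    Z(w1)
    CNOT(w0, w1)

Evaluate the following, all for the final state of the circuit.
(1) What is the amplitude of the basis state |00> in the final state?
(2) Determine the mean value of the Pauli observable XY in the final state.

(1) The amplitude on |00> is -sqrt(2)*I/2.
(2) In the final state, XY has expectation -sqrt(2)/2.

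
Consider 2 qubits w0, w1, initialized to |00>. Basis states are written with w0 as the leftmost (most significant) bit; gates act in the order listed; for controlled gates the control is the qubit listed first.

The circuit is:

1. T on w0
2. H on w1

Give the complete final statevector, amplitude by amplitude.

The resulting statevector has amplitude sqrt(2)/2 on |00>, sqrt(2)/2 on |01>, 0 on |10>, 0 on |11>.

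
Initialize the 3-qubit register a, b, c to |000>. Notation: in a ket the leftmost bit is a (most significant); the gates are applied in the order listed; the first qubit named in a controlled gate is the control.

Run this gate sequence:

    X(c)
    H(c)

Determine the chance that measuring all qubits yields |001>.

A full measurement returns |001> with probability 1/2.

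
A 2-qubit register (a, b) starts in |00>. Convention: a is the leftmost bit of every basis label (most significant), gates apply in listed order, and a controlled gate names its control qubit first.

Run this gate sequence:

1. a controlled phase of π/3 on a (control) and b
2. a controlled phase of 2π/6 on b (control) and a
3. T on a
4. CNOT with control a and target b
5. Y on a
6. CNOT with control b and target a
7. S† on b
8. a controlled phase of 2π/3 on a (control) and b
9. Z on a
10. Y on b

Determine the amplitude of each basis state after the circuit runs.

The final amplitudes are 1 on |11>, and 0 on every other basis state.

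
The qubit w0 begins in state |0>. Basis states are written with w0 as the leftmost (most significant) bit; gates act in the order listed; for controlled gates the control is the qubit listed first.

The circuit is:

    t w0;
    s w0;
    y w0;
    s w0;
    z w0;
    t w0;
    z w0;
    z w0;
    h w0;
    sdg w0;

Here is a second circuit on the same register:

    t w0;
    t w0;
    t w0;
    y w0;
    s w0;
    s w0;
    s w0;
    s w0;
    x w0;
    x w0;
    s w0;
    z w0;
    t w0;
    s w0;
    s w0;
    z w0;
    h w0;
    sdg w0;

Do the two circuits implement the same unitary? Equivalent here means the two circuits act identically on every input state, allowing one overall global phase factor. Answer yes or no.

Yes — the two circuits implement the same unitary up to a global phase.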